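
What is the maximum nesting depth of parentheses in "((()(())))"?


Input: "((()(())))"
Tracking depth:
  Position 0 '(': depth becomes 1
  Position 1 '(': depth becomes 2
  Position 2 '(': depth becomes 3
  Position 3 ')': depth becomes 2
  Position 4 '(': depth becomes 3
  Position 5 '(': depth becomes 4
  Position 6 ')': depth becomes 3
  Position 7 ')': depth becomes 2
  Position 8 ')': depth becomes 1
  Position 9 ')': depth becomes 0
Maximum depth reached: 4

4


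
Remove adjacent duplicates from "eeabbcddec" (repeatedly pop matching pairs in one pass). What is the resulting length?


Input: eeabbcddec
Stack-based adjacent duplicate removal:
  Read 'e': push. Stack: e
  Read 'e': matches stack top 'e' => pop. Stack: (empty)
  Read 'a': push. Stack: a
  Read 'b': push. Stack: ab
  Read 'b': matches stack top 'b' => pop. Stack: a
  Read 'c': push. Stack: ac
  Read 'd': push. Stack: acd
  Read 'd': matches stack top 'd' => pop. Stack: ac
  Read 'e': push. Stack: ace
  Read 'c': push. Stack: acec
Final stack: "acec" (length 4)

4


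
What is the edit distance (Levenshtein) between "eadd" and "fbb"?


Computing edit distance: "eadd" -> "fbb"
DP table:
           f    b    b
      0    1    2    3
  e   1    1    2    3
  a   2    2    2    3
  d   3    3    3    3
  d   4    4    4    4
Edit distance = dp[4][3] = 4

4


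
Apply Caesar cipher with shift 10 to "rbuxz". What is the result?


Caesar cipher: shift "rbuxz" by 10
  'r' (pos 17) + 10 = pos 1 = 'b'
  'b' (pos 1) + 10 = pos 11 = 'l'
  'u' (pos 20) + 10 = pos 4 = 'e'
  'x' (pos 23) + 10 = pos 7 = 'h'
  'z' (pos 25) + 10 = pos 9 = 'j'
Result: blehj

blehj


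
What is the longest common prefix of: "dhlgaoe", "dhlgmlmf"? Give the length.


Words: dhlgaoe, dhlgmlmf
  Position 0: all 'd' => match
  Position 1: all 'h' => match
  Position 2: all 'l' => match
  Position 3: all 'g' => match
  Position 4: ('a', 'm') => mismatch, stop
LCP = "dhlg" (length 4)

4


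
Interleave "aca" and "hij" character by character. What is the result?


Interleaving "aca" and "hij":
  Position 0: 'a' from first, 'h' from second => "ah"
  Position 1: 'c' from first, 'i' from second => "ci"
  Position 2: 'a' from first, 'j' from second => "aj"
Result: ahciaj

ahciaj


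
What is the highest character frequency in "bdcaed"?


Input: bdcaed
Character counts:
  'a': 1
  'b': 1
  'c': 1
  'd': 2
  'e': 1
Maximum frequency: 2

2


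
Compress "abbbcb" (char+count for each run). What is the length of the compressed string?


Input: abbbcb
Runs:
  'a' x 1 => "a1"
  'b' x 3 => "b3"
  'c' x 1 => "c1"
  'b' x 1 => "b1"
Compressed: "a1b3c1b1"
Compressed length: 8

8


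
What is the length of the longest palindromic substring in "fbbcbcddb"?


Input: "fbbcbcddb"
Checking substrings for palindromes:
  [2:5] "bcb" (len 3) => palindrome
  [3:6] "cbc" (len 3) => palindrome
  [1:3] "bb" (len 2) => palindrome
  [6:8] "dd" (len 2) => palindrome
Longest palindromic substring: "bcb" with length 3

3


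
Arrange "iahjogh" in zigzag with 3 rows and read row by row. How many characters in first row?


Zigzag "iahjogh" into 3 rows:
Placing characters:
  'i' => row 0
  'a' => row 1
  'h' => row 2
  'j' => row 1
  'o' => row 0
  'g' => row 1
  'h' => row 2
Rows:
  Row 0: "io"
  Row 1: "ajg"
  Row 2: "hh"
First row length: 2

2


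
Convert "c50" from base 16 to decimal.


Input: "c50" in base 16
Positional expansion:
  Digit 'c' (value 12) x 16^2 = 3072
  Digit '5' (value 5) x 16^1 = 80
  Digit '0' (value 0) x 16^0 = 0
Sum = 3152

3152


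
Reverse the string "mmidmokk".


Input: mmidmokk
Reading characters right to left:
  Position 7: 'k'
  Position 6: 'k'
  Position 5: 'o'
  Position 4: 'm'
  Position 3: 'd'
  Position 2: 'i'
  Position 1: 'm'
  Position 0: 'm'
Reversed: kkomdimm

kkomdimm


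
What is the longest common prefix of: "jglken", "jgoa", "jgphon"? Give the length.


Words: jglken, jgoa, jgphon
  Position 0: all 'j' => match
  Position 1: all 'g' => match
  Position 2: ('l', 'o', 'p') => mismatch, stop
LCP = "jg" (length 2)

2


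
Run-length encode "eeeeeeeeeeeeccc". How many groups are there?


Input: eeeeeeeeeeeeccc
Scanning for consecutive runs:
  Group 1: 'e' x 12 (positions 0-11)
  Group 2: 'c' x 3 (positions 12-14)
Total groups: 2

2


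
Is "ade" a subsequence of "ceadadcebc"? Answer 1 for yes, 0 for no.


Check if "ade" is a subsequence of "ceadadcebc"
Greedy scan:
  Position 0 ('c'): no match needed
  Position 1 ('e'): no match needed
  Position 2 ('a'): matches sub[0] = 'a'
  Position 3 ('d'): matches sub[1] = 'd'
  Position 4 ('a'): no match needed
  Position 5 ('d'): no match needed
  Position 6 ('c'): no match needed
  Position 7 ('e'): matches sub[2] = 'e'
  Position 8 ('b'): no match needed
  Position 9 ('c'): no match needed
All 3 characters matched => is a subsequence

1


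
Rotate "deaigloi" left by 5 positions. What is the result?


Input: "deaigloi", rotate left by 5
First 5 characters: "deaig"
Remaining characters: "loi"
Concatenate remaining + first: "loi" + "deaig" = "loideaig"

loideaig


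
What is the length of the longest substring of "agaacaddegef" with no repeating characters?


Input: "agaacaddegef"
Sliding window (track last position of each char):
  Position 0 ('a'): window [0,0] length 1 -- new best
  Position 1 ('g'): window [0,1] length 2 -- new best
  Position 2 ('a'): repeat (last at 0), move window start to 1
  Position 2 ('a'): window [1,2] length 2
  Position 3 ('a'): repeat (last at 2), move window start to 3
  Position 3 ('a'): window [3,3] length 1
  Position 4 ('c'): window [3,4] length 2
  Position 5 ('a'): repeat (last at 3), move window start to 4
  Position 5 ('a'): window [4,5] length 2
  Position 6 ('d'): window [4,6] length 3 -- new best
  Position 7 ('d'): repeat (last at 6), move window start to 7
  Position 7 ('d'): window [7,7] length 1
  Position 8 ('e'): window [7,8] length 2
  Position 9 ('g'): window [7,9] length 3
  Position 10 ('e'): repeat (last at 8), move window start to 9
  Position 10 ('e'): window [9,10] length 2
  Position 11 ('f'): window [9,11] length 3
Longest substring with no repeats: "cad" with length 3

3


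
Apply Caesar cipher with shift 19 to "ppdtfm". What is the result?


Caesar cipher: shift "ppdtfm" by 19
  'p' (pos 15) + 19 = pos 8 = 'i'
  'p' (pos 15) + 19 = pos 8 = 'i'
  'd' (pos 3) + 19 = pos 22 = 'w'
  't' (pos 19) + 19 = pos 12 = 'm'
  'f' (pos 5) + 19 = pos 24 = 'y'
  'm' (pos 12) + 19 = pos 5 = 'f'
Result: iiwmyf

iiwmyf


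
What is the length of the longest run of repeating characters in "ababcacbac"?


Input: "ababcacbac"
Scanning for longest run:
  Position 1 ('b'): new char, reset run to 1
  Position 2 ('a'): new char, reset run to 1
  Position 3 ('b'): new char, reset run to 1
  Position 4 ('c'): new char, reset run to 1
  Position 5 ('a'): new char, reset run to 1
  Position 6 ('c'): new char, reset run to 1
  Position 7 ('b'): new char, reset run to 1
  Position 8 ('a'): new char, reset run to 1
  Position 9 ('c'): new char, reset run to 1
Longest run: 'a' with length 1

1


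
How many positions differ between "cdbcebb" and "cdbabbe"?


Comparing "cdbcebb" and "cdbabbe" position by position:
  Position 0: 'c' vs 'c' => same
  Position 1: 'd' vs 'd' => same
  Position 2: 'b' vs 'b' => same
  Position 3: 'c' vs 'a' => DIFFER
  Position 4: 'e' vs 'b' => DIFFER
  Position 5: 'b' vs 'b' => same
  Position 6: 'b' vs 'e' => DIFFER
Positions that differ: 3

3


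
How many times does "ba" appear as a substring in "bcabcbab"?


Searching for "ba" in "bcabcbab"
Scanning each position:
  Position 0: "bc" => no
  Position 1: "ca" => no
  Position 2: "ab" => no
  Position 3: "bc" => no
  Position 4: "cb" => no
  Position 5: "ba" => MATCH
  Position 6: "ab" => no
Total occurrences: 1

1


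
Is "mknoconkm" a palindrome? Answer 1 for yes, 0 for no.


Input: mknoconkm
Reversed: mknoconkm
  Compare pos 0 ('m') with pos 8 ('m'): match
  Compare pos 1 ('k') with pos 7 ('k'): match
  Compare pos 2 ('n') with pos 6 ('n'): match
  Compare pos 3 ('o') with pos 5 ('o'): match
Result: palindrome

1


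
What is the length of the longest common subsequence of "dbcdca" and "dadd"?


LCS of "dbcdca" and "dadd"
DP table:
           d    a    d    d
      0    0    0    0    0
  d   0    1    1    1    1
  b   0    1    1    1    1
  c   0    1    1    1    1
  d   0    1    1    2    2
  c   0    1    1    2    2
  a   0    1    2    2    2
LCS length = dp[6][4] = 2

2


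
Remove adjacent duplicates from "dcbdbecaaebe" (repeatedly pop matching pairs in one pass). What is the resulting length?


Input: dcbdbecaaebe
Stack-based adjacent duplicate removal:
  Read 'd': push. Stack: d
  Read 'c': push. Stack: dc
  Read 'b': push. Stack: dcb
  Read 'd': push. Stack: dcbd
  Read 'b': push. Stack: dcbdb
  Read 'e': push. Stack: dcbdbe
  Read 'c': push. Stack: dcbdbec
  Read 'a': push. Stack: dcbdbeca
  Read 'a': matches stack top 'a' => pop. Stack: dcbdbec
  Read 'e': push. Stack: dcbdbece
  Read 'b': push. Stack: dcbdbeceb
  Read 'e': push. Stack: dcbdbecebe
Final stack: "dcbdbecebe" (length 10)

10


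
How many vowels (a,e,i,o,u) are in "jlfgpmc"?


Input: jlfgpmc
Checking each character:
  'j' at position 0: consonant
  'l' at position 1: consonant
  'f' at position 2: consonant
  'g' at position 3: consonant
  'p' at position 4: consonant
  'm' at position 5: consonant
  'c' at position 6: consonant
Total vowels: 0

0


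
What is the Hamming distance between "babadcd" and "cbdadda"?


Comparing "babadcd" and "cbdadda" position by position:
  Position 0: 'b' vs 'c' => differ
  Position 1: 'a' vs 'b' => differ
  Position 2: 'b' vs 'd' => differ
  Position 3: 'a' vs 'a' => same
  Position 4: 'd' vs 'd' => same
  Position 5: 'c' vs 'd' => differ
  Position 6: 'd' vs 'a' => differ
Total differences (Hamming distance): 5

5


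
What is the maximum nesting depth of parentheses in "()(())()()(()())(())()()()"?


Input: "()(())()()(()())(())()()()"
Tracking depth:
  Position 0 '(': depth becomes 1
  Position 1 ')': depth becomes 0
  Position 2 '(': depth becomes 1
  Position 3 '(': depth becomes 2
  Position 4 ')': depth becomes 1
  Position 5 ')': depth becomes 0
  Position 6 '(': depth becomes 1
  Position 7 ')': depth becomes 0
  Position 8 '(': depth becomes 1
  Position 9 ')': depth becomes 0
  Position 10 '(': depth becomes 1
  Position 11 '(': depth becomes 2
  Position 12 ')': depth becomes 1
  Position 13 '(': depth becomes 2
  Position 14 ')': depth becomes 1
  Position 15 ')': depth becomes 0
  Position 16 '(': depth becomes 1
  Position 17 '(': depth becomes 2
  Position 18 ')': depth becomes 1
  Position 19 ')': depth becomes 0
  Position 20 '(': depth becomes 1
  Position 21 ')': depth becomes 0
  Position 22 '(': depth becomes 1
  Position 23 ')': depth becomes 0
  Position 24 '(': depth becomes 1
  Position 25 ')': depth becomes 0
Maximum depth reached: 2

2


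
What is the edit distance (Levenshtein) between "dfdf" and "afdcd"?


Computing edit distance: "dfdf" -> "afdcd"
DP table:
           a    f    d    c    d
      0    1    2    3    4    5
  d   1    1    2    2    3    4
  f   2    2    1    2    3    4
  d   3    3    2    1    2    3
  f   4    4    3    2    2    3
Edit distance = dp[4][5] = 3

3


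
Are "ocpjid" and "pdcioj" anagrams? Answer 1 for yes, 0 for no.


Strings: "ocpjid", "pdcioj"
Sorted first:  cdijop
Sorted second: cdijop
Sorted forms match => anagrams

1


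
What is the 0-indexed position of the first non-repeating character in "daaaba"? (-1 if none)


Input: daaaba
Character frequencies:
  'a': 4
  'b': 1
  'd': 1
Scanning left to right for freq == 1:
  Position 0 ('d'): unique! => answer = 0

0


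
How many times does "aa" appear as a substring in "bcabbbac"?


Searching for "aa" in "bcabbbac"
Scanning each position:
  Position 0: "bc" => no
  Position 1: "ca" => no
  Position 2: "ab" => no
  Position 3: "bb" => no
  Position 4: "bb" => no
  Position 5: "ba" => no
  Position 6: "ac" => no
Total occurrences: 0

0


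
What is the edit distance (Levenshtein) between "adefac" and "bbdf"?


Computing edit distance: "adefac" -> "bbdf"
DP table:
           b    b    d    f
      0    1    2    3    4
  a   1    1    2    3    4
  d   2    2    2    2    3
  e   3    3    3    3    3
  f   4    4    4    4    3
  a   5    5    5    5    4
  c   6    6    6    6    5
Edit distance = dp[6][4] = 5

5


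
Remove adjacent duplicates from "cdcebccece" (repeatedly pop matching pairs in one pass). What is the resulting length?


Input: cdcebccece
Stack-based adjacent duplicate removal:
  Read 'c': push. Stack: c
  Read 'd': push. Stack: cd
  Read 'c': push. Stack: cdc
  Read 'e': push. Stack: cdce
  Read 'b': push. Stack: cdceb
  Read 'c': push. Stack: cdcebc
  Read 'c': matches stack top 'c' => pop. Stack: cdceb
  Read 'e': push. Stack: cdcebe
  Read 'c': push. Stack: cdcebec
  Read 'e': push. Stack: cdcebece
Final stack: "cdcebece" (length 8)

8


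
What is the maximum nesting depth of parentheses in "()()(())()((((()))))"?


Input: "()()(())()((((()))))"
Tracking depth:
  Position 0 '(': depth becomes 1
  Position 1 ')': depth becomes 0
  Position 2 '(': depth becomes 1
  Position 3 ')': depth becomes 0
  Position 4 '(': depth becomes 1
  Position 5 '(': depth becomes 2
  Position 6 ')': depth becomes 1
  Position 7 ')': depth becomes 0
  Position 8 '(': depth becomes 1
  Position 9 ')': depth becomes 0
  Position 10 '(': depth becomes 1
  Position 11 '(': depth becomes 2
  Position 12 '(': depth becomes 3
  Position 13 '(': depth becomes 4
  Position 14 '(': depth becomes 5
  Position 15 ')': depth becomes 4
  Position 16 ')': depth becomes 3
  Position 17 ')': depth becomes 2
  Position 18 ')': depth becomes 1
  Position 19 ')': depth becomes 0
Maximum depth reached: 5

5


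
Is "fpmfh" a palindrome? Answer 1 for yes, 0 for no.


Input: fpmfh
Reversed: hfmpf
  Compare pos 0 ('f') with pos 4 ('h'): MISMATCH
  Compare pos 1 ('p') with pos 3 ('f'): MISMATCH
Result: not a palindrome

0


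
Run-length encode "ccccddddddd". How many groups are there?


Input: ccccddddddd
Scanning for consecutive runs:
  Group 1: 'c' x 4 (positions 0-3)
  Group 2: 'd' x 7 (positions 4-10)
Total groups: 2

2


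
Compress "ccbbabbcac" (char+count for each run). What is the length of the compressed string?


Input: ccbbabbcac
Runs:
  'c' x 2 => "c2"
  'b' x 2 => "b2"
  'a' x 1 => "a1"
  'b' x 2 => "b2"
  'c' x 1 => "c1"
  'a' x 1 => "a1"
  'c' x 1 => "c1"
Compressed: "c2b2a1b2c1a1c1"
Compressed length: 14

14


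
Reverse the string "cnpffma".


Input: cnpffma
Reading characters right to left:
  Position 6: 'a'
  Position 5: 'm'
  Position 4: 'f'
  Position 3: 'f'
  Position 2: 'p'
  Position 1: 'n'
  Position 0: 'c'
Reversed: amffpnc

amffpnc


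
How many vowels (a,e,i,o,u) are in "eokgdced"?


Input: eokgdced
Checking each character:
  'e' at position 0: vowel (running total: 1)
  'o' at position 1: vowel (running total: 2)
  'k' at position 2: consonant
  'g' at position 3: consonant
  'd' at position 4: consonant
  'c' at position 5: consonant
  'e' at position 6: vowel (running total: 3)
  'd' at position 7: consonant
Total vowels: 3

3


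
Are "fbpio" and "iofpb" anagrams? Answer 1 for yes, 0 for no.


Strings: "fbpio", "iofpb"
Sorted first:  bfiop
Sorted second: bfiop
Sorted forms match => anagrams

1


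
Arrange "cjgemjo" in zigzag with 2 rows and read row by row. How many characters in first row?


Zigzag "cjgemjo" into 2 rows:
Placing characters:
  'c' => row 0
  'j' => row 1
  'g' => row 0
  'e' => row 1
  'm' => row 0
  'j' => row 1
  'o' => row 0
Rows:
  Row 0: "cgmo"
  Row 1: "jej"
First row length: 4

4


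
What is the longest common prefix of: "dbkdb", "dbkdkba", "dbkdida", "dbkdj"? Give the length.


Words: dbkdb, dbkdkba, dbkdida, dbkdj
  Position 0: all 'd' => match
  Position 1: all 'b' => match
  Position 2: all 'k' => match
  Position 3: all 'd' => match
  Position 4: ('b', 'k', 'i', 'j') => mismatch, stop
LCP = "dbkd" (length 4)

4


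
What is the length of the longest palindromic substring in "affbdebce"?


Input: "affbdebce"
Checking substrings for palindromes:
  [1:3] "ff" (len 2) => palindrome
Longest palindromic substring: "ff" with length 2

2


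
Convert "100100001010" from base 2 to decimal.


Input: "100100001010" in base 2
Positional expansion:
  Digit '1' (value 1) x 2^11 = 2048
  Digit '0' (value 0) x 2^10 = 0
  Digit '0' (value 0) x 2^9 = 0
  Digit '1' (value 1) x 2^8 = 256
  Digit '0' (value 0) x 2^7 = 0
  Digit '0' (value 0) x 2^6 = 0
  Digit '0' (value 0) x 2^5 = 0
  Digit '0' (value 0) x 2^4 = 0
  Digit '1' (value 1) x 2^3 = 8
  Digit '0' (value 0) x 2^2 = 0
  Digit '1' (value 1) x 2^1 = 2
  Digit '0' (value 0) x 2^0 = 0
Sum = 2314

2314


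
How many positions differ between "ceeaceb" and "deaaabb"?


Comparing "ceeaceb" and "deaaabb" position by position:
  Position 0: 'c' vs 'd' => DIFFER
  Position 1: 'e' vs 'e' => same
  Position 2: 'e' vs 'a' => DIFFER
  Position 3: 'a' vs 'a' => same
  Position 4: 'c' vs 'a' => DIFFER
  Position 5: 'e' vs 'b' => DIFFER
  Position 6: 'b' vs 'b' => same
Positions that differ: 4

4


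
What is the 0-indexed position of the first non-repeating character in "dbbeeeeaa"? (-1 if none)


Input: dbbeeeeaa
Character frequencies:
  'a': 2
  'b': 2
  'd': 1
  'e': 4
Scanning left to right for freq == 1:
  Position 0 ('d'): unique! => answer = 0

0


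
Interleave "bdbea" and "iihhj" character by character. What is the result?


Interleaving "bdbea" and "iihhj":
  Position 0: 'b' from first, 'i' from second => "bi"
  Position 1: 'd' from first, 'i' from second => "di"
  Position 2: 'b' from first, 'h' from second => "bh"
  Position 3: 'e' from first, 'h' from second => "eh"
  Position 4: 'a' from first, 'j' from second => "aj"
Result: bidibhehaj

bidibhehaj


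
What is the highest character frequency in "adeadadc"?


Input: adeadadc
Character counts:
  'a': 3
  'c': 1
  'd': 3
  'e': 1
Maximum frequency: 3

3


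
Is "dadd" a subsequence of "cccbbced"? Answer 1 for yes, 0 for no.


Check if "dadd" is a subsequence of "cccbbced"
Greedy scan:
  Position 0 ('c'): no match needed
  Position 1 ('c'): no match needed
  Position 2 ('c'): no match needed
  Position 3 ('b'): no match needed
  Position 4 ('b'): no match needed
  Position 5 ('c'): no match needed
  Position 6 ('e'): no match needed
  Position 7 ('d'): matches sub[0] = 'd'
Only matched 1/4 characters => not a subsequence

0


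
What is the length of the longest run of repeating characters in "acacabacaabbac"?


Input: "acacabacaabbac"
Scanning for longest run:
  Position 1 ('c'): new char, reset run to 1
  Position 2 ('a'): new char, reset run to 1
  Position 3 ('c'): new char, reset run to 1
  Position 4 ('a'): new char, reset run to 1
  Position 5 ('b'): new char, reset run to 1
  Position 6 ('a'): new char, reset run to 1
  Position 7 ('c'): new char, reset run to 1
  Position 8 ('a'): new char, reset run to 1
  Position 9 ('a'): continues run of 'a', length=2
  Position 10 ('b'): new char, reset run to 1
  Position 11 ('b'): continues run of 'b', length=2
  Position 12 ('a'): new char, reset run to 1
  Position 13 ('c'): new char, reset run to 1
Longest run: 'a' with length 2

2


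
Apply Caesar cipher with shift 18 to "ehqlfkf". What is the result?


Caesar cipher: shift "ehqlfkf" by 18
  'e' (pos 4) + 18 = pos 22 = 'w'
  'h' (pos 7) + 18 = pos 25 = 'z'
  'q' (pos 16) + 18 = pos 8 = 'i'
  'l' (pos 11) + 18 = pos 3 = 'd'
  'f' (pos 5) + 18 = pos 23 = 'x'
  'k' (pos 10) + 18 = pos 2 = 'c'
  'f' (pos 5) + 18 = pos 23 = 'x'
Result: wzidxcx

wzidxcx


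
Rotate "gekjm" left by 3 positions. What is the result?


Input: "gekjm", rotate left by 3
First 3 characters: "gek"
Remaining characters: "jm"
Concatenate remaining + first: "jm" + "gek" = "jmgek"

jmgek


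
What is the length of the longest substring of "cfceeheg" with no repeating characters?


Input: "cfceeheg"
Sliding window (track last position of each char):
  Position 0 ('c'): window [0,0] length 1 -- new best
  Position 1 ('f'): window [0,1] length 2 -- new best
  Position 2 ('c'): repeat (last at 0), move window start to 1
  Position 2 ('c'): window [1,2] length 2
  Position 3 ('e'): window [1,3] length 3 -- new best
  Position 4 ('e'): repeat (last at 3), move window start to 4
  Position 4 ('e'): window [4,4] length 1
  Position 5 ('h'): window [4,5] length 2
  Position 6 ('e'): repeat (last at 4), move window start to 5
  Position 6 ('e'): window [5,6] length 2
  Position 7 ('g'): window [5,7] length 3
Longest substring with no repeats: "fce" with length 3

3


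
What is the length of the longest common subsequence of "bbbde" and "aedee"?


LCS of "bbbde" and "aedee"
DP table:
           a    e    d    e    e
      0    0    0    0    0    0
  b   0    0    0    0    0    0
  b   0    0    0    0    0    0
  b   0    0    0    0    0    0
  d   0    0    0    1    1    1
  e   0    0    1    1    2    2
LCS length = dp[5][5] = 2

2


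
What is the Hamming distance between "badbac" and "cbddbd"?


Comparing "badbac" and "cbddbd" position by position:
  Position 0: 'b' vs 'c' => differ
  Position 1: 'a' vs 'b' => differ
  Position 2: 'd' vs 'd' => same
  Position 3: 'b' vs 'd' => differ
  Position 4: 'a' vs 'b' => differ
  Position 5: 'c' vs 'd' => differ
Total differences (Hamming distance): 5

5


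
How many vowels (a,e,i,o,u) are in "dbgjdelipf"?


Input: dbgjdelipf
Checking each character:
  'd' at position 0: consonant
  'b' at position 1: consonant
  'g' at position 2: consonant
  'j' at position 3: consonant
  'd' at position 4: consonant
  'e' at position 5: vowel (running total: 1)
  'l' at position 6: consonant
  'i' at position 7: vowel (running total: 2)
  'p' at position 8: consonant
  'f' at position 9: consonant
Total vowels: 2

2


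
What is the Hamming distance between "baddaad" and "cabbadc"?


Comparing "baddaad" and "cabbadc" position by position:
  Position 0: 'b' vs 'c' => differ
  Position 1: 'a' vs 'a' => same
  Position 2: 'd' vs 'b' => differ
  Position 3: 'd' vs 'b' => differ
  Position 4: 'a' vs 'a' => same
  Position 5: 'a' vs 'd' => differ
  Position 6: 'd' vs 'c' => differ
Total differences (Hamming distance): 5

5


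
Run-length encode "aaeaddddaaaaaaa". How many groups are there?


Input: aaeaddddaaaaaaa
Scanning for consecutive runs:
  Group 1: 'a' x 2 (positions 0-1)
  Group 2: 'e' x 1 (positions 2-2)
  Group 3: 'a' x 1 (positions 3-3)
  Group 4: 'd' x 4 (positions 4-7)
  Group 5: 'a' x 7 (positions 8-14)
Total groups: 5

5


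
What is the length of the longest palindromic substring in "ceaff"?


Input: "ceaff"
Checking substrings for palindromes:
  [3:5] "ff" (len 2) => palindrome
Longest palindromic substring: "ff" with length 2

2


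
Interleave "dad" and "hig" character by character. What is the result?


Interleaving "dad" and "hig":
  Position 0: 'd' from first, 'h' from second => "dh"
  Position 1: 'a' from first, 'i' from second => "ai"
  Position 2: 'd' from first, 'g' from second => "dg"
Result: dhaidg

dhaidg


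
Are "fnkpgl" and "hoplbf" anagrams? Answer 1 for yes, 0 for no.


Strings: "fnkpgl", "hoplbf"
Sorted first:  fgklnp
Sorted second: bfhlop
Differ at position 0: 'f' vs 'b' => not anagrams

0


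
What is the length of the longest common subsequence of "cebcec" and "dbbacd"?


LCS of "cebcec" and "dbbacd"
DP table:
           d    b    b    a    c    d
      0    0    0    0    0    0    0
  c   0    0    0    0    0    1    1
  e   0    0    0    0    0    1    1
  b   0    0    1    1    1    1    1
  c   0    0    1    1    1    2    2
  e   0    0    1    1    1    2    2
  c   0    0    1    1    1    2    2
LCS length = dp[6][6] = 2

2


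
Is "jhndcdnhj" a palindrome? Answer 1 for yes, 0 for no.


Input: jhndcdnhj
Reversed: jhndcdnhj
  Compare pos 0 ('j') with pos 8 ('j'): match
  Compare pos 1 ('h') with pos 7 ('h'): match
  Compare pos 2 ('n') with pos 6 ('n'): match
  Compare pos 3 ('d') with pos 5 ('d'): match
Result: palindrome

1


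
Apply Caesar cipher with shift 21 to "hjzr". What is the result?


Caesar cipher: shift "hjzr" by 21
  'h' (pos 7) + 21 = pos 2 = 'c'
  'j' (pos 9) + 21 = pos 4 = 'e'
  'z' (pos 25) + 21 = pos 20 = 'u'
  'r' (pos 17) + 21 = pos 12 = 'm'
Result: ceum

ceum


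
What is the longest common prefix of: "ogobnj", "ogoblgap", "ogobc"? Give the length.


Words: ogobnj, ogoblgap, ogobc
  Position 0: all 'o' => match
  Position 1: all 'g' => match
  Position 2: all 'o' => match
  Position 3: all 'b' => match
  Position 4: ('n', 'l', 'c') => mismatch, stop
LCP = "ogob" (length 4)

4


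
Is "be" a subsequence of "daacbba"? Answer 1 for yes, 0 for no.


Check if "be" is a subsequence of "daacbba"
Greedy scan:
  Position 0 ('d'): no match needed
  Position 1 ('a'): no match needed
  Position 2 ('a'): no match needed
  Position 3 ('c'): no match needed
  Position 4 ('b'): matches sub[0] = 'b'
  Position 5 ('b'): no match needed
  Position 6 ('a'): no match needed
Only matched 1/2 characters => not a subsequence

0


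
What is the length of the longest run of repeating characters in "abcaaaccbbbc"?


Input: "abcaaaccbbbc"
Scanning for longest run:
  Position 1 ('b'): new char, reset run to 1
  Position 2 ('c'): new char, reset run to 1
  Position 3 ('a'): new char, reset run to 1
  Position 4 ('a'): continues run of 'a', length=2
  Position 5 ('a'): continues run of 'a', length=3
  Position 6 ('c'): new char, reset run to 1
  Position 7 ('c'): continues run of 'c', length=2
  Position 8 ('b'): new char, reset run to 1
  Position 9 ('b'): continues run of 'b', length=2
  Position 10 ('b'): continues run of 'b', length=3
  Position 11 ('c'): new char, reset run to 1
Longest run: 'a' with length 3

3


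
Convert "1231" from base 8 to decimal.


Input: "1231" in base 8
Positional expansion:
  Digit '1' (value 1) x 8^3 = 512
  Digit '2' (value 2) x 8^2 = 128
  Digit '3' (value 3) x 8^1 = 24
  Digit '1' (value 1) x 8^0 = 1
Sum = 665

665


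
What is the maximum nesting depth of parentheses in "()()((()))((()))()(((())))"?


Input: "()()((()))((()))()(((())))"
Tracking depth:
  Position 0 '(': depth becomes 1
  Position 1 ')': depth becomes 0
  Position 2 '(': depth becomes 1
  Position 3 ')': depth becomes 0
  Position 4 '(': depth becomes 1
  Position 5 '(': depth becomes 2
  Position 6 '(': depth becomes 3
  Position 7 ')': depth becomes 2
  Position 8 ')': depth becomes 1
  Position 9 ')': depth becomes 0
  Position 10 '(': depth becomes 1
  Position 11 '(': depth becomes 2
  Position 12 '(': depth becomes 3
  Position 13 ')': depth becomes 2
  Position 14 ')': depth becomes 1
  Position 15 ')': depth becomes 0
  Position 16 '(': depth becomes 1
  Position 17 ')': depth becomes 0
  Position 18 '(': depth becomes 1
  Position 19 '(': depth becomes 2
  Position 20 '(': depth becomes 3
  Position 21 '(': depth becomes 4
  Position 22 ')': depth becomes 3
  Position 23 ')': depth becomes 2
  Position 24 ')': depth becomes 1
  Position 25 ')': depth becomes 0
Maximum depth reached: 4

4


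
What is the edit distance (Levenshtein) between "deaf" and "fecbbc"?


Computing edit distance: "deaf" -> "fecbbc"
DP table:
           f    e    c    b    b    c
      0    1    2    3    4    5    6
  d   1    1    2    3    4    5    6
  e   2    2    1    2    3    4    5
  a   3    3    2    2    3    4    5
  f   4    3    3    3    3    4    5
Edit distance = dp[4][6] = 5

5


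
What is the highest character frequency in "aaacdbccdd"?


Input: aaacdbccdd
Character counts:
  'a': 3
  'b': 1
  'c': 3
  'd': 3
Maximum frequency: 3

3


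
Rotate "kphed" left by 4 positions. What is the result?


Input: "kphed", rotate left by 4
First 4 characters: "kphe"
Remaining characters: "d"
Concatenate remaining + first: "d" + "kphe" = "dkphe"

dkphe


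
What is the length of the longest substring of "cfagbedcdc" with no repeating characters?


Input: "cfagbedcdc"
Sliding window (track last position of each char):
  Position 0 ('c'): window [0,0] length 1 -- new best
  Position 1 ('f'): window [0,1] length 2 -- new best
  Position 2 ('a'): window [0,2] length 3 -- new best
  Position 3 ('g'): window [0,3] length 4 -- new best
  Position 4 ('b'): window [0,4] length 5 -- new best
  Position 5 ('e'): window [0,5] length 6 -- new best
  Position 6 ('d'): window [0,6] length 7 -- new best
  Position 7 ('c'): repeat (last at 0), move window start to 1
  Position 7 ('c'): window [1,7] length 7
  Position 8 ('d'): repeat (last at 6), move window start to 7
  Position 8 ('d'): window [7,8] length 2
  Position 9 ('c'): repeat (last at 7), move window start to 8
  Position 9 ('c'): window [8,9] length 2
Longest substring with no repeats: "cfagbed" with length 7

7


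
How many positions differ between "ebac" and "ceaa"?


Comparing "ebac" and "ceaa" position by position:
  Position 0: 'e' vs 'c' => DIFFER
  Position 1: 'b' vs 'e' => DIFFER
  Position 2: 'a' vs 'a' => same
  Position 3: 'c' vs 'a' => DIFFER
Positions that differ: 3

3


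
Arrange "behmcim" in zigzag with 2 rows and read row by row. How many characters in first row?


Zigzag "behmcim" into 2 rows:
Placing characters:
  'b' => row 0
  'e' => row 1
  'h' => row 0
  'm' => row 1
  'c' => row 0
  'i' => row 1
  'm' => row 0
Rows:
  Row 0: "bhcm"
  Row 1: "emi"
First row length: 4

4


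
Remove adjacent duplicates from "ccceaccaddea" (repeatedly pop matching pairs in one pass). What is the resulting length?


Input: ccceaccaddea
Stack-based adjacent duplicate removal:
  Read 'c': push. Stack: c
  Read 'c': matches stack top 'c' => pop. Stack: (empty)
  Read 'c': push. Stack: c
  Read 'e': push. Stack: ce
  Read 'a': push. Stack: cea
  Read 'c': push. Stack: ceac
  Read 'c': matches stack top 'c' => pop. Stack: cea
  Read 'a': matches stack top 'a' => pop. Stack: ce
  Read 'd': push. Stack: ced
  Read 'd': matches stack top 'd' => pop. Stack: ce
  Read 'e': matches stack top 'e' => pop. Stack: c
  Read 'a': push. Stack: ca
Final stack: "ca" (length 2)

2


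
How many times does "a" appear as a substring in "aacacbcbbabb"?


Searching for "a" in "aacacbcbbabb"
Scanning each position:
  Position 0: "a" => MATCH
  Position 1: "a" => MATCH
  Position 2: "c" => no
  Position 3: "a" => MATCH
  Position 4: "c" => no
  Position 5: "b" => no
  Position 6: "c" => no
  Position 7: "b" => no
  Position 8: "b" => no
  Position 9: "a" => MATCH
  Position 10: "b" => no
  Position 11: "b" => no
Total occurrences: 4

4


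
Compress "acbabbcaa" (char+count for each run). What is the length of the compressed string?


Input: acbabbcaa
Runs:
  'a' x 1 => "a1"
  'c' x 1 => "c1"
  'b' x 1 => "b1"
  'a' x 1 => "a1"
  'b' x 2 => "b2"
  'c' x 1 => "c1"
  'a' x 2 => "a2"
Compressed: "a1c1b1a1b2c1a2"
Compressed length: 14

14


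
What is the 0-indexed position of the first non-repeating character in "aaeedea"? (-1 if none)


Input: aaeedea
Character frequencies:
  'a': 3
  'd': 1
  'e': 3
Scanning left to right for freq == 1:
  Position 0 ('a'): freq=3, skip
  Position 1 ('a'): freq=3, skip
  Position 2 ('e'): freq=3, skip
  Position 3 ('e'): freq=3, skip
  Position 4 ('d'): unique! => answer = 4

4


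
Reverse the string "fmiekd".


Input: fmiekd
Reading characters right to left:
  Position 5: 'd'
  Position 4: 'k'
  Position 3: 'e'
  Position 2: 'i'
  Position 1: 'm'
  Position 0: 'f'
Reversed: dkeimf

dkeimf


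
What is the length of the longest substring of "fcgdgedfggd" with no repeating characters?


Input: "fcgdgedfggd"
Sliding window (track last position of each char):
  Position 0 ('f'): window [0,0] length 1 -- new best
  Position 1 ('c'): window [0,1] length 2 -- new best
  Position 2 ('g'): window [0,2] length 3 -- new best
  Position 3 ('d'): window [0,3] length 4 -- new best
  Position 4 ('g'): repeat (last at 2), move window start to 3
  Position 4 ('g'): window [3,4] length 2
  Position 5 ('e'): window [3,5] length 3
  Position 6 ('d'): repeat (last at 3), move window start to 4
  Position 6 ('d'): window [4,6] length 3
  Position 7 ('f'): window [4,7] length 4
  Position 8 ('g'): repeat (last at 4), move window start to 5
  Position 8 ('g'): window [5,8] length 4
  Position 9 ('g'): repeat (last at 8), move window start to 9
  Position 9 ('g'): window [9,9] length 1
  Position 10 ('d'): window [9,10] length 2
Longest substring with no repeats: "fcgd" with length 4

4


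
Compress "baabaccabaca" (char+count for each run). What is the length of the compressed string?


Input: baabaccabaca
Runs:
  'b' x 1 => "b1"
  'a' x 2 => "a2"
  'b' x 1 => "b1"
  'a' x 1 => "a1"
  'c' x 2 => "c2"
  'a' x 1 => "a1"
  'b' x 1 => "b1"
  'a' x 1 => "a1"
  'c' x 1 => "c1"
  'a' x 1 => "a1"
Compressed: "b1a2b1a1c2a1b1a1c1a1"
Compressed length: 20

20


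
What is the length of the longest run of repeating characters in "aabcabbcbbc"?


Input: "aabcabbcbbc"
Scanning for longest run:
  Position 1 ('a'): continues run of 'a', length=2
  Position 2 ('b'): new char, reset run to 1
  Position 3 ('c'): new char, reset run to 1
  Position 4 ('a'): new char, reset run to 1
  Position 5 ('b'): new char, reset run to 1
  Position 6 ('b'): continues run of 'b', length=2
  Position 7 ('c'): new char, reset run to 1
  Position 8 ('b'): new char, reset run to 1
  Position 9 ('b'): continues run of 'b', length=2
  Position 10 ('c'): new char, reset run to 1
Longest run: 'a' with length 2

2


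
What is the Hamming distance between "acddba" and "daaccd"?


Comparing "acddba" and "daaccd" position by position:
  Position 0: 'a' vs 'd' => differ
  Position 1: 'c' vs 'a' => differ
  Position 2: 'd' vs 'a' => differ
  Position 3: 'd' vs 'c' => differ
  Position 4: 'b' vs 'c' => differ
  Position 5: 'a' vs 'd' => differ
Total differences (Hamming distance): 6

6


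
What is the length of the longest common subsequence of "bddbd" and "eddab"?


LCS of "bddbd" and "eddab"
DP table:
           e    d    d    a    b
      0    0    0    0    0    0
  b   0    0    0    0    0    1
  d   0    0    1    1    1    1
  d   0    0    1    2    2    2
  b   0    0    1    2    2    3
  d   0    0    1    2    2    3
LCS length = dp[5][5] = 3

3


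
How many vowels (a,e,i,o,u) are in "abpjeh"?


Input: abpjeh
Checking each character:
  'a' at position 0: vowel (running total: 1)
  'b' at position 1: consonant
  'p' at position 2: consonant
  'j' at position 3: consonant
  'e' at position 4: vowel (running total: 2)
  'h' at position 5: consonant
Total vowels: 2

2


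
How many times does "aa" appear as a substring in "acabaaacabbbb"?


Searching for "aa" in "acabaaacabbbb"
Scanning each position:
  Position 0: "ac" => no
  Position 1: "ca" => no
  Position 2: "ab" => no
  Position 3: "ba" => no
  Position 4: "aa" => MATCH
  Position 5: "aa" => MATCH
  Position 6: "ac" => no
  Position 7: "ca" => no
  Position 8: "ab" => no
  Position 9: "bb" => no
  Position 10: "bb" => no
  Position 11: "bb" => no
Total occurrences: 2

2


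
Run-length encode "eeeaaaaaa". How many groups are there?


Input: eeeaaaaaa
Scanning for consecutive runs:
  Group 1: 'e' x 3 (positions 0-2)
  Group 2: 'a' x 6 (positions 3-8)
Total groups: 2

2


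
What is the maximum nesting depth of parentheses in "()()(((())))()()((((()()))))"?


Input: "()()(((())))()()((((()()))))"
Tracking depth:
  Position 0 '(': depth becomes 1
  Position 1 ')': depth becomes 0
  Position 2 '(': depth becomes 1
  Position 3 ')': depth becomes 0
  Position 4 '(': depth becomes 1
  Position 5 '(': depth becomes 2
  Position 6 '(': depth becomes 3
  Position 7 '(': depth becomes 4
  Position 8 ')': depth becomes 3
  Position 9 ')': depth becomes 2
  Position 10 ')': depth becomes 1
  Position 11 ')': depth becomes 0
  Position 12 '(': depth becomes 1
  Position 13 ')': depth becomes 0
  Position 14 '(': depth becomes 1
  Position 15 ')': depth becomes 0
  Position 16 '(': depth becomes 1
  Position 17 '(': depth becomes 2
  Position 18 '(': depth becomes 3
  Position 19 '(': depth becomes 4
  Position 20 '(': depth becomes 5
  Position 21 ')': depth becomes 4
  Position 22 '(': depth becomes 5
  Position 23 ')': depth becomes 4
  Position 24 ')': depth becomes 3
  Position 25 ')': depth becomes 2
  Position 26 ')': depth becomes 1
  Position 27 ')': depth becomes 0
Maximum depth reached: 5

5


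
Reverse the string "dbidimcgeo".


Input: dbidimcgeo
Reading characters right to left:
  Position 9: 'o'
  Position 8: 'e'
  Position 7: 'g'
  Position 6: 'c'
  Position 5: 'm'
  Position 4: 'i'
  Position 3: 'd'
  Position 2: 'i'
  Position 1: 'b'
  Position 0: 'd'
Reversed: oegcmidibd

oegcmidibd


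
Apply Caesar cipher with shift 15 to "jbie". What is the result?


Caesar cipher: shift "jbie" by 15
  'j' (pos 9) + 15 = pos 24 = 'y'
  'b' (pos 1) + 15 = pos 16 = 'q'
  'i' (pos 8) + 15 = pos 23 = 'x'
  'e' (pos 4) + 15 = pos 19 = 't'
Result: yqxt

yqxt


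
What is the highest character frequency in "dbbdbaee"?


Input: dbbdbaee
Character counts:
  'a': 1
  'b': 3
  'd': 2
  'e': 2
Maximum frequency: 3

3


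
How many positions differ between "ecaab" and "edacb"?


Comparing "ecaab" and "edacb" position by position:
  Position 0: 'e' vs 'e' => same
  Position 1: 'c' vs 'd' => DIFFER
  Position 2: 'a' vs 'a' => same
  Position 3: 'a' vs 'c' => DIFFER
  Position 4: 'b' vs 'b' => same
Positions that differ: 2

2


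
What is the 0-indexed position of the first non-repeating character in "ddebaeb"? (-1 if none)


Input: ddebaeb
Character frequencies:
  'a': 1
  'b': 2
  'd': 2
  'e': 2
Scanning left to right for freq == 1:
  Position 0 ('d'): freq=2, skip
  Position 1 ('d'): freq=2, skip
  Position 2 ('e'): freq=2, skip
  Position 3 ('b'): freq=2, skip
  Position 4 ('a'): unique! => answer = 4

4


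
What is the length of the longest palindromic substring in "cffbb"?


Input: "cffbb"
Checking substrings for palindromes:
  [1:3] "ff" (len 2) => palindrome
  [3:5] "bb" (len 2) => palindrome
Longest palindromic substring: "ff" with length 2

2


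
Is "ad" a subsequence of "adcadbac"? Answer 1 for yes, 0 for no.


Check if "ad" is a subsequence of "adcadbac"
Greedy scan:
  Position 0 ('a'): matches sub[0] = 'a'
  Position 1 ('d'): matches sub[1] = 'd'
  Position 2 ('c'): no match needed
  Position 3 ('a'): no match needed
  Position 4 ('d'): no match needed
  Position 5 ('b'): no match needed
  Position 6 ('a'): no match needed
  Position 7 ('c'): no match needed
All 2 characters matched => is a subsequence

1


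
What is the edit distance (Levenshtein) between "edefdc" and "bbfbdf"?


Computing edit distance: "edefdc" -> "bbfbdf"
DP table:
           b    b    f    b    d    f
      0    1    2    3    4    5    6
  e   1    1    2    3    4    5    6
  d   2    2    2    3    4    4    5
  e   3    3    3    3    4    5    5
  f   4    4    4    3    4    5    5
  d   5    5    5    4    4    4    5
  c   6    6    6    5    5    5    5
Edit distance = dp[6][6] = 5

5


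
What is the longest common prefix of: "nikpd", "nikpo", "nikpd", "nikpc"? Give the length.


Words: nikpd, nikpo, nikpd, nikpc
  Position 0: all 'n' => match
  Position 1: all 'i' => match
  Position 2: all 'k' => match
  Position 3: all 'p' => match
  Position 4: ('d', 'o', 'd', 'c') => mismatch, stop
LCP = "nikp" (length 4)

4


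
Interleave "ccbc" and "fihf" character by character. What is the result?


Interleaving "ccbc" and "fihf":
  Position 0: 'c' from first, 'f' from second => "cf"
  Position 1: 'c' from first, 'i' from second => "ci"
  Position 2: 'b' from first, 'h' from second => "bh"
  Position 3: 'c' from first, 'f' from second => "cf"
Result: cfcibhcf

cfcibhcf


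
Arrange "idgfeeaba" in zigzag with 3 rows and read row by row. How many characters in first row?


Zigzag "idgfeeaba" into 3 rows:
Placing characters:
  'i' => row 0
  'd' => row 1
  'g' => row 2
  'f' => row 1
  'e' => row 0
  'e' => row 1
  'a' => row 2
  'b' => row 1
  'a' => row 0
Rows:
  Row 0: "iea"
  Row 1: "dfeb"
  Row 2: "ga"
First row length: 3

3
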